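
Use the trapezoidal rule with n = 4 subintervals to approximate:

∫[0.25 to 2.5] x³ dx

f(x) = x³
a = 0.25, b = 2.5, n = 4
h = (b - a)/n = 0.562500

Trapezoidal rule: (h/2)[f(x₀) + 2f(x₁) + 2f(x₂) + ... + f(xₙ)]

x_0 = 0.2500, f(x_0) = 0.015625, coefficient = 1
x_1 = 0.8125, f(x_1) = 0.536377, coefficient = 2
x_2 = 1.3750, f(x_2) = 2.599609, coefficient = 2
x_3 = 1.9375, f(x_3) = 7.273193, coefficient = 2
x_4 = 2.5000, f(x_4) = 15.625000, coefficient = 1

I ≈ (0.562500/2) × 36.458984 = 10.254089
Exact value: 9.764648
Error: 0.489441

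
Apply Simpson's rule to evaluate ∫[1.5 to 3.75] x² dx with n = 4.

f(x) = x²
a = 1.5, b = 3.75, n = 4
h = (b - a)/n = 0.562500

Simpson's rule: (h/3)[f(x₀) + 4f(x₁) + 2f(x₂) + ... + f(xₙ)]

x_0 = 1.5000, f(x_0) = 2.250000, coefficient = 1
x_1 = 2.0625, f(x_1) = 4.253906, coefficient = 4
x_2 = 2.6250, f(x_2) = 6.890625, coefficient = 2
x_3 = 3.1875, f(x_3) = 10.160156, coefficient = 4
x_4 = 3.7500, f(x_4) = 14.062500, coefficient = 1

I ≈ (0.562500/3) × 87.750000 = 16.453125
Exact value: 16.453125
Error: 0.000000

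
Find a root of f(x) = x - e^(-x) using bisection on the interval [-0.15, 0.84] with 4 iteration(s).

f(x) = x - e^(-x)
Initial interval: [-0.15, 0.84]

Iteration 1:
  c_1 = (-0.150000 + 0.840000)/2 = 0.345000
  f(c_1) = f(0.345000) = -0.363220
  f(a) × f(c) ≥ 0, new interval: [0.345000, 0.840000]
Iteration 2:
  c_2 = (0.345000 + 0.840000)/2 = 0.592500
  f(c_2) = f(0.592500) = 0.039557
  f(a) × f(c) < 0, new interval: [0.345000, 0.592500]
Iteration 3:
  c_3 = (0.345000 + 0.592500)/2 = 0.468750
  f(c_3) = f(0.468750) = -0.157034
  f(a) × f(c) ≥ 0, new interval: [0.468750, 0.592500]
Iteration 4:
  c_4 = (0.468750 + 0.592500)/2 = 0.530625
  f(c_4) = f(0.530625) = -0.057612
  f(a) × f(c) ≥ 0, new interval: [0.530625, 0.592500]

After 4 iteration(s), the approximation is c_4 = 0.530625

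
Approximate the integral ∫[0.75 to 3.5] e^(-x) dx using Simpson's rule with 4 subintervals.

f(x) = e^(-x)
a = 0.75, b = 3.5, n = 4
h = (b - a)/n = 0.687500

Simpson's rule: (h/3)[f(x₀) + 4f(x₁) + 2f(x₂) + ... + f(xₙ)]

x_0 = 0.7500, f(x_0) = 0.472367, coefficient = 1
x_1 = 1.4375, f(x_1) = 0.237521, coefficient = 4
x_2 = 2.1250, f(x_2) = 0.119433, coefficient = 2
x_3 = 2.8125, f(x_3) = 0.060055, coefficient = 4
x_4 = 3.5000, f(x_4) = 0.030197, coefficient = 1

I ≈ (0.687500/3) × 1.931732 = 0.442689
Exact value: 0.442169
Error: 0.000519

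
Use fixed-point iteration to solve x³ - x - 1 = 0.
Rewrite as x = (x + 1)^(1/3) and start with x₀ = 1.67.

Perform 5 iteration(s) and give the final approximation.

Equation: x³ - x - 1 = 0
Fixed-point form: x = (x + 1)^(1/3)
x₀ = 1.67

x_1 = g(1.670000) = 1.387300
x_2 = g(1.387300) = 1.336500
x_3 = g(1.336500) = 1.326952
x_4 = g(1.326952) = 1.325142
x_5 = g(1.325142) = 1.324799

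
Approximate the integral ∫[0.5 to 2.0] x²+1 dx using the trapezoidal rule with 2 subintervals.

f(x) = x²+1
a = 0.5, b = 2.0, n = 2
h = (b - a)/n = 0.750000

Trapezoidal rule: (h/2)[f(x₀) + 2f(x₁) + 2f(x₂) + ... + f(xₙ)]

x_0 = 0.5000, f(x_0) = 1.250000, coefficient = 1
x_1 = 1.2500, f(x_1) = 2.562500, coefficient = 2
x_2 = 2.0000, f(x_2) = 5.000000, coefficient = 1

I ≈ (0.750000/2) × 11.375000 = 4.265625
Exact value: 4.125000
Error: 0.140625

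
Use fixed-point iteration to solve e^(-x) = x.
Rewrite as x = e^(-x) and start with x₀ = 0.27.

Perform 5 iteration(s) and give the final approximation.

Equation: e^(-x) = x
Fixed-point form: x = e^(-x)
x₀ = 0.27

x_1 = g(0.270000) = 0.763379
x_2 = g(0.763379) = 0.466089
x_3 = g(0.466089) = 0.627452
x_4 = g(0.627452) = 0.533951
x_5 = g(0.533951) = 0.586284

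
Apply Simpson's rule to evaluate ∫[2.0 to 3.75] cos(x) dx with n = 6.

f(x) = cos(x)
a = 2.0, b = 3.75, n = 6
h = (b - a)/n = 0.291667

Simpson's rule: (h/3)[f(x₀) + 4f(x₁) + 2f(x₂) + ... + f(xₙ)]

x_0 = 2.0000, f(x_0) = -0.416147, coefficient = 1
x_1 = 2.2917, f(x_1) = -0.660039, coefficient = 4
x_2 = 2.5833, f(x_2) = -0.848178, coefficient = 2
x_3 = 2.8750, f(x_3) = -0.964674, coefficient = 4
x_4 = 3.1667, f(x_4) = -0.999686, coefficient = 2
x_5 = 3.4583, f(x_5) = -0.950256, coefficient = 4
x_6 = 3.7500, f(x_6) = -0.820559, coefficient = 1

I ≈ (0.291667/3) × -15.232309 = -1.480919
Exact value: -1.480859
Error: 0.000060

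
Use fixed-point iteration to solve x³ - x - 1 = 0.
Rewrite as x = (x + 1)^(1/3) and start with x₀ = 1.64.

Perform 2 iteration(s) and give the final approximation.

Equation: x³ - x - 1 = 0
Fixed-point form: x = (x + 1)^(1/3)
x₀ = 1.64

x_1 = g(1.640000) = 1.382085
x_2 = g(1.382085) = 1.335526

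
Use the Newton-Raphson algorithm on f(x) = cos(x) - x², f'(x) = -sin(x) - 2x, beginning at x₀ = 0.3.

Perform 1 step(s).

f(x) = cos(x) - x²
f'(x) = -sin(x) - 2x
x₀ = 0.3

Newton-Raphson formula: x_{n+1} = x_n - f(x_n)/f'(x_n)

Iteration 1:
  f(0.300000) = 0.865336
  f'(0.300000) = -0.895520
  x_1 = 0.300000 - 0.865336/(-0.895520) = 1.266295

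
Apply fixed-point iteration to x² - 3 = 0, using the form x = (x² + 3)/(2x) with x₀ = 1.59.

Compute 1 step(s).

Equation: x² - 3 = 0
Fixed-point form: x = (x² + 3)/(2x)
x₀ = 1.59

x_1 = g(1.590000) = 1.738396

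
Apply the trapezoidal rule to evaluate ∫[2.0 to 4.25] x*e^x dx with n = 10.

f(x) = x*e^x
a = 2.0, b = 4.25, n = 10
h = (b - a)/n = 0.225000

Trapezoidal rule: (h/2)[f(x₀) + 2f(x₁) + 2f(x₂) + ... + f(xₙ)]

x_0 = 2.0000, f(x_0) = 14.778112, coefficient = 1
x_1 = 2.2250, f(x_1) = 20.588999, coefficient = 2
x_2 = 2.4500, f(x_2) = 28.391449, coefficient = 2
x_3 = 2.6750, f(x_3) = 38.820536, coefficient = 2
x_4 = 2.9000, f(x_4) = 52.705022, coefficient = 2
x_5 = 3.1250, f(x_5) = 71.124672, coefficient = 2
x_6 = 3.3500, f(x_6) = 95.484158, coefficient = 2
x_7 = 3.5750, f(x_7) = 127.608269, coefficient = 2
x_8 = 3.8000, f(x_8) = 169.864501, coefficient = 2
x_9 = 4.0250, f(x_9) = 225.320743, coefficient = 2
x_10 = 4.2500, f(x_10) = 297.948002, coefficient = 1

I ≈ (0.225000/2) × 1972.542813 = 221.911066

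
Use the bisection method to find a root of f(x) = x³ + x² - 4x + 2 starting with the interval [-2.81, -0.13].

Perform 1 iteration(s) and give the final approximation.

f(x) = x³ + x² - 4x + 2
Initial interval: [-2.81, -0.13]

Iteration 1:
  c_1 = (-2.810000 + (-0.130000))/2 = -1.470000
  f(c_1) = f(-1.470000) = 6.864377
  f(a) × f(c) < 0, new interval: [-2.810000, -1.470000]

After 1 iteration(s), the approximation is c_1 = -1.470000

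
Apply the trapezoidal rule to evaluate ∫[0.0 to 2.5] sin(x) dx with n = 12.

f(x) = sin(x)
a = 0.0, b = 2.5, n = 12
h = (b - a)/n = 0.208333

Trapezoidal rule: (h/2)[f(x₀) + 2f(x₁) + 2f(x₂) + ... + f(xₙ)]

x_0 = 0.0000, f(x_0) = 0.000000, coefficient = 1
x_1 = 0.2083, f(x_1) = 0.206830, coefficient = 2
x_2 = 0.4167, f(x_2) = 0.404715, coefficient = 2
x_3 = 0.6250, f(x_3) = 0.585097, coefficient = 2
x_4 = 0.8333, f(x_4) = 0.740177, coefficient = 2
x_5 = 1.0417, f(x_5) = 0.863247, coefficient = 2
x_6 = 1.2500, f(x_6) = 0.948985, coefficient = 2
x_7 = 1.4583, f(x_7) = 0.993683, coefficient = 2
x_8 = 1.6667, f(x_8) = 0.995408, coefficient = 2
x_9 = 1.8750, f(x_9) = 0.954086, coefficient = 2
x_10 = 2.0833, f(x_10) = 0.871503, coefficient = 2
x_11 = 2.2917, f(x_11) = 0.751232, coefficient = 2
x_12 = 2.5000, f(x_12) = 0.598472, coefficient = 1

I ≈ (0.208333/2) × 17.228394 = 1.794624
Exact value: 1.801144
Error: 0.006519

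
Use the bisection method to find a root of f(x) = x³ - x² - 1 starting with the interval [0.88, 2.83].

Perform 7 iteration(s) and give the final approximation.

f(x) = x³ - x² - 1
Initial interval: [0.88, 2.83]

Iteration 1:
  c_1 = (0.880000 + 2.830000)/2 = 1.855000
  f(c_1) = f(1.855000) = 1.942076
  f(a) × f(c) < 0, new interval: [0.880000, 1.855000]
Iteration 2:
  c_2 = (0.880000 + 1.855000)/2 = 1.367500
  f(c_2) = f(1.367500) = -0.312754
  f(a) × f(c) ≥ 0, new interval: [1.367500, 1.855000]
Iteration 3:
  c_3 = (1.367500 + 1.855000)/2 = 1.611250
  f(c_3) = f(1.611250) = 0.586882
  f(a) × f(c) < 0, new interval: [1.367500, 1.611250]
Iteration 4:
  c_4 = (1.367500 + 1.611250)/2 = 1.489375
  f(c_4) = f(1.489375) = 0.085550
  f(a) × f(c) < 0, new interval: [1.367500, 1.489375]
Iteration 5:
  c_5 = (1.367500 + 1.489375)/2 = 1.428437
  f(c_5) = f(1.428437) = -0.125802
  f(a) × f(c) ≥ 0, new interval: [1.428437, 1.489375]
Iteration 6:
  c_6 = (1.428437 + 1.489375)/2 = 1.458906
  f(c_6) = f(1.458906) = -0.023261
  f(a) × f(c) ≥ 0, new interval: [1.458906, 1.489375]
Iteration 7:
  c_7 = (1.458906 + 1.489375)/2 = 1.474141
  f(c_7) = f(1.474141) = 0.030351
  f(a) × f(c) < 0, new interval: [1.458906, 1.474141]

After 7 iteration(s), the approximation is c_7 = 1.474141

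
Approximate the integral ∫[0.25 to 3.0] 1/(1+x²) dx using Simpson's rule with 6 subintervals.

f(x) = 1/(1+x²)
a = 0.25, b = 3.0, n = 6
h = (b - a)/n = 0.458333

Simpson's rule: (h/3)[f(x₀) + 4f(x₁) + 2f(x₂) + ... + f(xₙ)]

x_0 = 0.2500, f(x_0) = 0.941176, coefficient = 1
x_1 = 0.7083, f(x_1) = 0.665896, coefficient = 4
x_2 = 1.1667, f(x_2) = 0.423529, coefficient = 2
x_3 = 1.6250, f(x_3) = 0.274678, coefficient = 4
x_4 = 2.0833, f(x_4) = 0.187256, coefficient = 2
x_5 = 2.5417, f(x_5) = 0.134047, coefficient = 4
x_6 = 3.0000, f(x_6) = 0.100000, coefficient = 1

I ≈ (0.458333/3) × 6.561232 = 1.002410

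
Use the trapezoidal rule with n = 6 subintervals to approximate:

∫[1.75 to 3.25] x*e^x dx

f(x) = x*e^x
a = 1.75, b = 3.25, n = 6
h = (b - a)/n = 0.250000

Trapezoidal rule: (h/2)[f(x₀) + 2f(x₁) + 2f(x₂) + ... + f(xₙ)]

x_0 = 1.7500, f(x_0) = 10.070555, coefficient = 1
x_1 = 2.0000, f(x_1) = 14.778112, coefficient = 2
x_2 = 2.2500, f(x_2) = 21.347406, coefficient = 2
x_3 = 2.5000, f(x_3) = 30.456235, coefficient = 2
x_4 = 2.7500, f(x_4) = 43.017238, coefficient = 2
x_5 = 3.0000, f(x_5) = 60.256611, coefficient = 2
x_6 = 3.2500, f(x_6) = 83.818605, coefficient = 1

I ≈ (0.250000/2) × 433.600362 = 54.200045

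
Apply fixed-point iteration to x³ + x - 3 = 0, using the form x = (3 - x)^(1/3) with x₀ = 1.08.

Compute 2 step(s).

Equation: x³ + x - 3 = 0
Fixed-point form: x = (3 - x)^(1/3)
x₀ = 1.08

x_1 = g(1.080000) = 1.242893
x_2 = g(1.242893) = 1.206700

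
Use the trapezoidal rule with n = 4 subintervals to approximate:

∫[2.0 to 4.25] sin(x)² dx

f(x) = sin(x)²
a = 2.0, b = 4.25, n = 4
h = (b - a)/n = 0.562500

Trapezoidal rule: (h/2)[f(x₀) + 2f(x₁) + 2f(x₂) + ... + f(xₙ)]

x_0 = 2.0000, f(x_0) = 0.826822, coefficient = 1
x_1 = 2.5625, f(x_1) = 0.299499, coefficient = 2
x_2 = 3.1250, f(x_2) = 0.000275, coefficient = 2
x_3 = 3.6875, f(x_3) = 0.269562, coefficient = 2
x_4 = 4.2500, f(x_4) = 0.801006, coefficient = 1

I ≈ (0.562500/2) × 2.766500 = 0.778078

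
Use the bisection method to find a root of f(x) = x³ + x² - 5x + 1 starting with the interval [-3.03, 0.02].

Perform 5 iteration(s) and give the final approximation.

f(x) = x³ + x² - 5x + 1
Initial interval: [-3.03, 0.02]

Iteration 1:
  c_1 = (-3.030000 + 0.020000)/2 = -1.505000
  f(c_1) = f(-1.505000) = 7.381162
  f(a) × f(c) < 0, new interval: [-3.030000, -1.505000]
Iteration 2:
  c_2 = (-3.030000 + (-1.505000))/2 = -2.267500
  f(c_2) = f(-2.267500) = 5.820577
  f(a) × f(c) < 0, new interval: [-3.030000, -2.267500]
Iteration 3:
  c_3 = (-3.030000 + (-2.267500))/2 = -2.648750
  f(c_3) = f(-2.648750) = 2.676324
  f(a) × f(c) < 0, new interval: [-3.030000, -2.648750]
Iteration 4:
  c_4 = (-3.030000 + (-2.648750))/2 = -2.839375
  f(c_4) = f(-2.839375) = 0.367741
  f(a) × f(c) < 0, new interval: [-3.030000, -2.839375]
Iteration 5:
  c_5 = (-3.030000 + (-2.839375))/2 = -2.934687
  f(c_5) = f(-2.934687) = -0.988847
  f(a) × f(c) ≥ 0, new interval: [-2.934687, -2.839375]

After 5 iteration(s), the approximation is c_5 = -2.934687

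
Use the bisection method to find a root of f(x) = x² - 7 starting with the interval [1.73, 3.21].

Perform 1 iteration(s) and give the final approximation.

f(x) = x² - 7
Initial interval: [1.73, 3.21]

Iteration 1:
  c_1 = (1.730000 + 3.210000)/2 = 2.470000
  f(c_1) = f(2.470000) = -0.899100
  f(a) × f(c) ≥ 0, new interval: [2.470000, 3.210000]

After 1 iteration(s), the approximation is c_1 = 2.470000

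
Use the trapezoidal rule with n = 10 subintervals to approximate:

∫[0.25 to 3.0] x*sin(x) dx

f(x) = x*sin(x)
a = 0.25, b = 3.0, n = 10
h = (b - a)/n = 0.275000

Trapezoidal rule: (h/2)[f(x₀) + 2f(x₁) + 2f(x₂) + ... + f(xₙ)]

x_0 = 0.2500, f(x_0) = 0.061851, coefficient = 1
x_1 = 0.5250, f(x_1) = 0.263137, coefficient = 2
x_2 = 0.8000, f(x_2) = 0.573885, coefficient = 2
x_3 = 1.0750, f(x_3) = 0.945559, coefficient = 2
x_4 = 1.3500, f(x_4) = 1.317227, coefficient = 2
x_5 = 1.6250, f(x_5) = 1.622613, coefficient = 2
x_6 = 1.9000, f(x_6) = 1.797970, coefficient = 2
x_7 = 2.1750, f(x_7) = 1.789927, coefficient = 2
x_8 = 2.4500, f(x_8) = 1.562524, coefficient = 2
x_9 = 2.7250, f(x_9) = 1.102663, coefficient = 2
x_10 = 3.0000, f(x_10) = 0.423360, coefficient = 1

I ≈ (0.275000/2) × 22.436219 = 3.084980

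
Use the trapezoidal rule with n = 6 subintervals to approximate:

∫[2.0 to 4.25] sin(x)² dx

f(x) = sin(x)²
a = 2.0, b = 4.25, n = 6
h = (b - a)/n = 0.375000

Trapezoidal rule: (h/2)[f(x₀) + 2f(x₁) + 2f(x₂) + ... + f(xₙ)]

x_0 = 2.0000, f(x_0) = 0.826822, coefficient = 1
x_1 = 2.3750, f(x_1) = 0.481199, coefficient = 2
x_2 = 2.7500, f(x_2) = 0.145665, coefficient = 2
x_3 = 3.1250, f(x_3) = 0.000275, coefficient = 2
x_4 = 3.5000, f(x_4) = 0.123049, coefficient = 2
x_5 = 3.8750, f(x_5) = 0.448103, coefficient = 2
x_6 = 4.2500, f(x_6) = 0.801006, coefficient = 1

I ≈ (0.375000/2) × 4.024410 = 0.754577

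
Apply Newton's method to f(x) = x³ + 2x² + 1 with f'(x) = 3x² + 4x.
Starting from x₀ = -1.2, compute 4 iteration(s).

f(x) = x³ + 2x² + 1
f'(x) = 3x² + 4x
x₀ = -1.2

Newton-Raphson formula: x_{n+1} = x_n - f(x_n)/f'(x_n)

Iteration 1:
  f(-1.200000) = 2.152000
  f'(-1.200000) = -0.480000
  x_1 = -1.200000 - 2.152000/(-0.480000) = 3.283333
Iteration 2:
  f(3.283333) = 57.955801
  f'(3.283333) = 45.474167
  x_2 = 3.283333 - 57.955801/45.474167 = 2.008856
Iteration 3:
  f(2.008856) = 17.177745
  f'(2.008856) = 20.141929
  x_3 = 2.008856 - 17.177745/20.141929 = 1.156021
Iteration 4:
  f(1.156021) = 5.217655
  f'(1.156021) = 8.633234
  x_4 = 1.156021 - 5.217655/8.633234 = 0.551652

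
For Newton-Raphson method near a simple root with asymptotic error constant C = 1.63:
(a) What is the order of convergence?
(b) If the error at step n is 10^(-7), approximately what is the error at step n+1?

(a) Newton-Raphson has quadratic (order 2) convergence near simple roots.
    This means |e_{n+1}| ≈ C|e_n|².

(b) With |e_n| = 10^(-7) and C = 1.63:
    |e_{n+1}| ≈ 1.63 × (10^(-7))² = 1.63 × 10^(-14)

(a) 2 (quadratic); (b) |e_{n+1}| ≈ 1.630e-14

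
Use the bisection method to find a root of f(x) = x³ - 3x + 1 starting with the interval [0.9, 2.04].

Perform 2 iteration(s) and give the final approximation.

f(x) = x³ - 3x + 1
Initial interval: [0.9, 2.04]

Iteration 1:
  c_1 = (0.900000 + 2.040000)/2 = 1.470000
  f(c_1) = f(1.470000) = -0.233477
  f(a) × f(c) ≥ 0, new interval: [1.470000, 2.040000]
Iteration 2:
  c_2 = (1.470000 + 2.040000)/2 = 1.755000
  f(c_2) = f(1.755000) = 1.140444
  f(a) × f(c) < 0, new interval: [1.470000, 1.755000]

After 2 iteration(s), the approximation is c_2 = 1.755000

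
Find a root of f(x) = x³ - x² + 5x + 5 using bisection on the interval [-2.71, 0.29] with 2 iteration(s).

f(x) = x³ - x² + 5x + 5
Initial interval: [-2.71, 0.29]

Iteration 1:
  c_1 = (-2.710000 + 0.290000)/2 = -1.210000
  f(c_1) = f(-1.210000) = -4.285661
  f(a) × f(c) ≥ 0, new interval: [-1.210000, 0.290000]
Iteration 2:
  c_2 = (-1.210000 + 0.290000)/2 = -0.460000
  f(c_2) = f(-0.460000) = 2.391064
  f(a) × f(c) < 0, new interval: [-1.210000, -0.460000]

After 2 iteration(s), the approximation is c_2 = -0.460000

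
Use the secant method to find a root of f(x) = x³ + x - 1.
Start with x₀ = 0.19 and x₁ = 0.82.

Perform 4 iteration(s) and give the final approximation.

f(x) = x³ + x - 1
x₀ = 0.19, x₁ = 0.82

Secant formula: x_{n+1} = x_n - f(x_n)(x_n - x_{n-1})/(f(x_n) - f(x_{n-1}))

Iteration 1:
  f(0.190000) = -0.803141
  f(0.820000) = 0.371368
  x_2 = 0.820000 - 0.371368×(0.820000 - 0.190000)/(0.371368 - (-0.803141))
       = 0.620800
Iteration 2:
  f(0.820000) = 0.371368
  f(0.620800) = -0.139948
  x_3 = 0.620800 - (-0.139948)×(0.620800 - 0.820000)/(-0.139948 - 0.371368)
       = 0.675321
Iteration 3:
  f(0.620800) = -0.139948
  f(0.675321) = -0.016692
  x_4 = 0.675321 - (-0.016692)×(0.675321 - 0.620800)/(-0.016692 - (-0.139948))
       = 0.682705
Iteration 4:
  f(0.675321) = -0.016692
  f(0.682705) = 0.000904
  x_5 = 0.682705 - 0.000904×(0.682705 - 0.675321)/(0.000904 - (-0.016692))
       = 0.682326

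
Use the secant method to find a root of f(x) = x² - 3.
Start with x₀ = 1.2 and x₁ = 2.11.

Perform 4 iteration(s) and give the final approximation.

f(x) = x² - 3
x₀ = 1.2, x₁ = 2.11

Secant formula: x_{n+1} = x_n - f(x_n)(x_n - x_{n-1})/(f(x_n) - f(x_{n-1}))

Iteration 1:
  f(1.200000) = -1.560000
  f(2.110000) = 1.452100
  x_2 = 2.110000 - 1.452100×(2.110000 - 1.200000)/(1.452100 - (-1.560000))
       = 1.671299
Iteration 2:
  f(2.110000) = 1.452100
  f(1.671299) = -0.206759
  x_3 = 1.671299 - (-0.206759)×(1.671299 - 2.110000)/(-0.206759 - 1.452100)
       = 1.725979
Iteration 3:
  f(1.671299) = -0.206759
  f(1.725979) = -0.020998
  x_4 = 1.725979 - (-0.020998)×(1.725979 - 1.671299)/(-0.020998 - (-0.206759))
       = 1.732159
Iteration 4:
  f(1.725979) = -0.020998
  f(1.732159) = 0.000376
  x_5 = 1.732159 - 0.000376×(1.732159 - 1.725979)/(0.000376 - (-0.020998))
       = 1.732051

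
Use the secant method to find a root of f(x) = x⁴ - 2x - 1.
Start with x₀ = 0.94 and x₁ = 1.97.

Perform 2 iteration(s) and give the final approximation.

f(x) = x⁴ - 2x - 1
x₀ = 0.94, x₁ = 1.97

Secant formula: x_{n+1} = x_n - f(x_n)(x_n - x_{n-1})/(f(x_n) - f(x_{n-1}))

Iteration 1:
  f(0.940000) = -2.099251
  f(1.970000) = 10.121385
  x_2 = 1.970000 - 10.121385×(1.970000 - 0.940000)/(10.121385 - (-2.099251))
       = 1.116933
Iteration 2:
  f(1.970000) = 10.121385
  f(1.116933) = -1.677513
  x_3 = 1.116933 - (-1.677513)×(1.116933 - 1.970000)/(-1.677513 - 10.121385)
       = 1.238218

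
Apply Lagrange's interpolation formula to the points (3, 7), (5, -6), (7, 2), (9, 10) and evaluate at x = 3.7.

Lagrange interpolation formula:
P(x) = Σ yᵢ × Lᵢ(x)
where Lᵢ(x) = Π_{j≠i} (x - xⱼ)/(xᵢ - xⱼ)

L_0(3.7) = (3.7 - 5)/(3 - 5) × (3.7 - 7)/(3 - 7) × (3.7 - 9)/(3 - 9) = 0.473687
L_1(3.7) = (3.7 - 3)/(5 - 3) × (3.7 - 7)/(5 - 7) × (3.7 - 9)/(5 - 9) = 0.765188
L_2(3.7) = (3.7 - 3)/(7 - 3) × (3.7 - 5)/(7 - 5) × (3.7 - 9)/(7 - 9) = -0.301438
L_3(3.7) = (3.7 - 3)/(9 - 3) × (3.7 - 5)/(9 - 5) × (3.7 - 7)/(9 - 7) = 0.062562

P(3.7) = 7×L_0(3.7) + (-6)×L_1(3.7) + 2×L_2(3.7) + 10×L_3(3.7)
P(3.7) = -1.252563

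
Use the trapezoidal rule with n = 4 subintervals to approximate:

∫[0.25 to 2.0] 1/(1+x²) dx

f(x) = 1/(1+x²)
a = 0.25, b = 2.0, n = 4
h = (b - a)/n = 0.437500

Trapezoidal rule: (h/2)[f(x₀) + 2f(x₁) + 2f(x₂) + ... + f(xₙ)]

x_0 = 0.2500, f(x_0) = 0.941176, coefficient = 1
x_1 = 0.6875, f(x_1) = 0.679045, coefficient = 2
x_2 = 1.1250, f(x_2) = 0.441379, coefficient = 2
x_3 = 1.5625, f(x_3) = 0.290579, coefficient = 2
x_4 = 2.0000, f(x_4) = 0.200000, coefficient = 1

I ≈ (0.437500/2) × 3.963183 = 0.866946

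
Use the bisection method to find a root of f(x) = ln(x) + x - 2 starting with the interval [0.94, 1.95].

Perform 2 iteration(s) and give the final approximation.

f(x) = ln(x) + x - 2
Initial interval: [0.94, 1.95]

Iteration 1:
  c_1 = (0.940000 + 1.950000)/2 = 1.445000
  f(c_1) = f(1.445000) = -0.186891
  f(a) × f(c) ≥ 0, new interval: [1.445000, 1.950000]
Iteration 2:
  c_2 = (1.445000 + 1.950000)/2 = 1.697500
  f(c_2) = f(1.697500) = 0.226657
  f(a) × f(c) < 0, new interval: [1.445000, 1.697500]

After 2 iteration(s), the approximation is c_2 = 1.697500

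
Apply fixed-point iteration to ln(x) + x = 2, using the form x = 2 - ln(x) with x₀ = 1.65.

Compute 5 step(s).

Equation: ln(x) + x = 2
Fixed-point form: x = 2 - ln(x)
x₀ = 1.65

x_1 = g(1.650000) = 1.499225
x_2 = g(1.499225) = 1.595052
x_3 = g(1.595052) = 1.533094
x_4 = g(1.533094) = 1.572712
x_5 = g(1.572712) = 1.547198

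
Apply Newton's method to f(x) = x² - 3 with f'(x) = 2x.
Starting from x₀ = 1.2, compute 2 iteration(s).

f(x) = x² - 3
f'(x) = 2x
x₀ = 1.2

Newton-Raphson formula: x_{n+1} = x_n - f(x_n)/f'(x_n)

Iteration 1:
  f(1.200000) = -1.560000
  f'(1.200000) = 2.400000
  x_1 = 1.200000 - (-1.560000)/2.400000 = 1.850000
Iteration 2:
  f(1.850000) = 0.422500
  f'(1.850000) = 3.700000
  x_2 = 1.850000 - 0.422500/3.700000 = 1.735811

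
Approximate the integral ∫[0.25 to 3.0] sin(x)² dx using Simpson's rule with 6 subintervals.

f(x) = sin(x)²
a = 0.25, b = 3.0, n = 6
h = (b - a)/n = 0.458333

Simpson's rule: (h/3)[f(x₀) + 4f(x₁) + 2f(x₂) + ... + f(xₙ)]

x_0 = 0.2500, f(x_0) = 0.061209, coefficient = 1
x_1 = 0.7083, f(x_1) = 0.423240, coefficient = 4
x_2 = 1.1667, f(x_2) = 0.845379, coefficient = 2
x_3 = 1.6250, f(x_3) = 0.997065, coefficient = 4
x_4 = 2.0833, f(x_4) = 0.759518, coefficient = 2
x_5 = 2.5417, f(x_5) = 0.318752, coefficient = 4
x_6 = 3.0000, f(x_6) = 0.019915, coefficient = 1

I ≈ (0.458333/3) × 10.247145 = 1.565536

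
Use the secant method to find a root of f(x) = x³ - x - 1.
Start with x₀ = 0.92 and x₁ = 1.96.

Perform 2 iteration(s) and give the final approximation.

f(x) = x³ - x - 1
x₀ = 0.92, x₁ = 1.96

Secant formula: x_{n+1} = x_n - f(x_n)(x_n - x_{n-1})/(f(x_n) - f(x_{n-1}))

Iteration 1:
  f(0.920000) = -1.141312
  f(1.960000) = 4.569536
  x_2 = 1.960000 - 4.569536×(1.960000 - 0.920000)/(4.569536 - (-1.141312))
       = 1.127844
Iteration 2:
  f(1.960000) = 4.569536
  f(1.127844) = -0.693191
  x_3 = 1.127844 - (-0.693191)×(1.127844 - 1.960000)/(-0.693191 - 4.569536)
       = 1.237453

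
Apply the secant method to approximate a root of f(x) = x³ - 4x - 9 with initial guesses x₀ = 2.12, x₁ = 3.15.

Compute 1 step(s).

f(x) = x³ - 4x - 9
x₀ = 2.12, x₁ = 3.15

Secant formula: x_{n+1} = x_n - f(x_n)(x_n - x_{n-1})/(f(x_n) - f(x_{n-1}))

Iteration 1:
  f(2.120000) = -7.951872
  f(3.150000) = 9.655875
  x_2 = 3.150000 - 9.655875×(3.150000 - 2.120000)/(9.655875 - (-7.951872))
       = 2.585160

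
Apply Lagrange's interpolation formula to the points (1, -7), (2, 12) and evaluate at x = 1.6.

Lagrange interpolation formula:
P(x) = Σ yᵢ × Lᵢ(x)
where Lᵢ(x) = Π_{j≠i} (x - xⱼ)/(xᵢ - xⱼ)

L_0(1.6) = (1.6 - 2)/(1 - 2) = 0.400000
L_1(1.6) = (1.6 - 1)/(2 - 1) = 0.600000

P(1.6) = (-7)×L_0(1.6) + 12×L_1(1.6)
P(1.6) = 4.400000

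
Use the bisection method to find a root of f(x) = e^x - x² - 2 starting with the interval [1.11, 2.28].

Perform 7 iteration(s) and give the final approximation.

f(x) = e^x - x² - 2
Initial interval: [1.11, 2.28]

Iteration 1:
  c_1 = (1.110000 + 2.280000)/2 = 1.695000
  f(c_1) = f(1.695000) = 0.573621
  f(a) × f(c) < 0, new interval: [1.110000, 1.695000]
Iteration 2:
  c_2 = (1.110000 + 1.695000)/2 = 1.402500
  f(c_2) = f(1.402500) = 0.098344
  f(a) × f(c) < 0, new interval: [1.110000, 1.402500]
Iteration 3:
  c_3 = (1.110000 + 1.402500)/2 = 1.256250
  f(c_3) = f(1.256250) = -0.065938
  f(a) × f(c) ≥ 0, new interval: [1.256250, 1.402500]
Iteration 4:
  c_4 = (1.256250 + 1.402500)/2 = 1.329375
  f(c_4) = f(1.329375) = 0.011443
  f(a) × f(c) < 0, new interval: [1.256250, 1.329375]
Iteration 5:
  c_5 = (1.256250 + 1.329375)/2 = 1.292813
  f(c_5) = f(1.292813) = -0.028346
  f(a) × f(c) ≥ 0, new interval: [1.292813, 1.329375]
Iteration 6:
  c_6 = (1.292813 + 1.329375)/2 = 1.311094
  f(c_6) = f(1.311094) = -0.008737
  f(a) × f(c) ≥ 0, new interval: [1.311094, 1.329375]
Iteration 7:
  c_7 = (1.311094 + 1.329375)/2 = 1.320234
  f(c_7) = f(1.320234) = 0.001280
  f(a) × f(c) < 0, new interval: [1.311094, 1.320234]

After 7 iteration(s), the approximation is c_7 = 1.320234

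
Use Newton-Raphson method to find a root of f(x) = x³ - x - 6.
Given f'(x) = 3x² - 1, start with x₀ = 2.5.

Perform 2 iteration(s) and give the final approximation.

f(x) = x³ - x - 6
f'(x) = 3x² - 1
x₀ = 2.5

Newton-Raphson formula: x_{n+1} = x_n - f(x_n)/f'(x_n)

Iteration 1:
  f(2.500000) = 7.125000
  f'(2.500000) = 17.750000
  x_1 = 2.500000 - 7.125000/17.750000 = 2.098592
Iteration 2:
  f(2.098592) = 1.143787
  f'(2.098592) = 12.212259
  x_2 = 2.098592 - 1.143787/12.212259 = 2.004933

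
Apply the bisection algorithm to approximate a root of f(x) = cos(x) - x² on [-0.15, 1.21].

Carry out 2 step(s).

f(x) = cos(x) - x²
Initial interval: [-0.15, 1.21]

Iteration 1:
  c_1 = (-0.150000 + 1.210000)/2 = 0.530000
  f(c_1) = f(0.530000) = 0.581907
  f(a) × f(c) ≥ 0, new interval: [0.530000, 1.210000]
Iteration 2:
  c_2 = (0.530000 + 1.210000)/2 = 0.870000
  f(c_2) = f(0.870000) = -0.112073
  f(a) × f(c) < 0, new interval: [0.530000, 0.870000]

After 2 iteration(s), the approximation is c_2 = 0.870000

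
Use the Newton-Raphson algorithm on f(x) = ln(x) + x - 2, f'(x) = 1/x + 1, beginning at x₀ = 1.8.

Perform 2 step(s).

f(x) = ln(x) + x - 2
f'(x) = 1/x + 1
x₀ = 1.8

Newton-Raphson formula: x_{n+1} = x_n - f(x_n)/f'(x_n)

Iteration 1:
  f(1.800000) = 0.387787
  f'(1.800000) = 1.555556
  x_1 = 1.800000 - 0.387787/1.555556 = 1.550709
Iteration 2:
  f(1.550709) = -0.010579
  f'(1.550709) = 1.644866
  x_2 = 1.550709 - (-0.010579)/1.644866 = 1.557140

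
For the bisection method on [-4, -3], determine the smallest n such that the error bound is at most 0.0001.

We need (b-a)/2^n ≤ 0.0001
(-3 - (-4))/2^n ≤ 0.0001
1/2^n ≤ 0.0001
2^n ≥ 10000
n ≥ log₂(10000) = 13.29
n ≥ 14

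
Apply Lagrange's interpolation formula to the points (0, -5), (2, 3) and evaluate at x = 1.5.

Lagrange interpolation formula:
P(x) = Σ yᵢ × Lᵢ(x)
where Lᵢ(x) = Π_{j≠i} (x - xⱼ)/(xᵢ - xⱼ)

L_0(1.5) = (1.5 - 2)/(0 - 2) = 0.250000
L_1(1.5) = (1.5 - 0)/(2 - 0) = 0.750000

P(1.5) = (-5)×L_0(1.5) + 3×L_1(1.5)
P(1.5) = 1.000000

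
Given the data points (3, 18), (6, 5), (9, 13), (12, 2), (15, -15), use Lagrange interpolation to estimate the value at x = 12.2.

Lagrange interpolation formula:
P(x) = Σ yᵢ × Lᵢ(x)
where Lᵢ(x) = Π_{j≠i} (x - xⱼ)/(xᵢ - xⱼ)

L_0(12.2) = (12.2 - 6)/(3 - 6) × (12.2 - 9)/(3 - 9) × (12.2 - 12)/(3 - 12) × (12.2 - 15)/(3 - 15) = -0.005715
L_1(12.2) = (12.2 - 3)/(6 - 3) × (12.2 - 9)/(6 - 9) × (12.2 - 12)/(6 - 12) × (12.2 - 15)/(6 - 15) = 0.033923
L_2(12.2) = (12.2 - 3)/(9 - 3) × (12.2 - 6)/(9 - 6) × (12.2 - 12)/(9 - 12) × (12.2 - 15)/(9 - 15) = -0.098588
L_3(12.2) = (12.2 - 3)/(12 - 3) × (12.2 - 6)/(12 - 6) × (12.2 - 9)/(12 - 9) × (12.2 - 15)/(12 - 15) = 1.051602
L_4(12.2) = (12.2 - 3)/(15 - 3) × (12.2 - 6)/(15 - 6) × (12.2 - 9)/(15 - 9) × (12.2 - 12)/(15 - 12) = 0.018779

P(12.2) = 18×L_0(12.2) + 5×L_1(12.2) + 13×L_2(12.2) + 2×L_3(12.2) + (-15)×L_4(12.2)
P(12.2) = 0.606624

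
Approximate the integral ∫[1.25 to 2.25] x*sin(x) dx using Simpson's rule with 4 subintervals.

f(x) = x*sin(x)
a = 1.25, b = 2.25, n = 4
h = (b - a)/n = 0.250000

Simpson's rule: (h/3)[f(x₀) + 4f(x₁) + 2f(x₂) + ... + f(xₙ)]

x_0 = 1.2500, f(x_0) = 1.186231, coefficient = 1
x_1 = 1.5000, f(x_1) = 1.496242, coefficient = 4
x_2 = 1.7500, f(x_2) = 1.721975, coefficient = 2
x_3 = 2.0000, f(x_3) = 1.818595, coefficient = 4
x_4 = 2.2500, f(x_4) = 1.750665, coefficient = 1

I ≈ (0.250000/3) × 19.640196 = 1.636683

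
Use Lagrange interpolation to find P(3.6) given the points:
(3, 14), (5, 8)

Lagrange interpolation formula:
P(x) = Σ yᵢ × Lᵢ(x)
where Lᵢ(x) = Π_{j≠i} (x - xⱼ)/(xᵢ - xⱼ)

L_0(3.6) = (3.6 - 5)/(3 - 5) = 0.700000
L_1(3.6) = (3.6 - 3)/(5 - 3) = 0.300000

P(3.6) = 14×L_0(3.6) + 8×L_1(3.6)
P(3.6) = 12.200000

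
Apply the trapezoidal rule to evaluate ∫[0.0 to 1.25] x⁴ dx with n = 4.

f(x) = x⁴
a = 0.0, b = 1.25, n = 4
h = (b - a)/n = 0.312500

Trapezoidal rule: (h/2)[f(x₀) + 2f(x₁) + 2f(x₂) + ... + f(xₙ)]

x_0 = 0.0000, f(x_0) = 0.000000, coefficient = 1
x_1 = 0.3125, f(x_1) = 0.009537, coefficient = 2
x_2 = 0.6250, f(x_2) = 0.152588, coefficient = 2
x_3 = 0.9375, f(x_3) = 0.772476, coefficient = 2
x_4 = 1.2500, f(x_4) = 2.441406, coefficient = 1

I ≈ (0.312500/2) × 4.310608 = 0.673532
Exact value: 0.610352
Error: 0.063181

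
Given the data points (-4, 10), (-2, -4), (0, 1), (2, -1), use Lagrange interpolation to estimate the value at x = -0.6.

Lagrange interpolation formula:
P(x) = Σ yᵢ × Lᵢ(x)
where Lᵢ(x) = Π_{j≠i} (x - xⱼ)/(xᵢ - xⱼ)

L_0(-0.6) = (-0.6 - (-2))/(-4 - (-2)) × (-0.6 - 0)/(-4 - 0) × (-0.6 - 2)/(-4 - 2) = -0.045500
L_1(-0.6) = (-0.6 - (-4))/(-2 - (-4)) × (-0.6 - 0)/(-2 - 0) × (-0.6 - 2)/(-2 - 2) = 0.331500
L_2(-0.6) = (-0.6 - (-4))/(0 - (-4)) × (-0.6 - (-2))/(0 - (-2)) × (-0.6 - 2)/(0 - 2) = 0.773500
L_3(-0.6) = (-0.6 - (-4))/(2 - (-4)) × (-0.6 - (-2))/(2 - (-2)) × (-0.6 - 0)/(2 - 0) = -0.059500

P(-0.6) = 10×L_0(-0.6) + (-4)×L_1(-0.6) + 1×L_2(-0.6) + (-1)×L_3(-0.6)
P(-0.6) = -0.948000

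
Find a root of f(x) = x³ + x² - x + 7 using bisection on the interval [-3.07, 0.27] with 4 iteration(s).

f(x) = x³ + x² - x + 7
Initial interval: [-3.07, 0.27]

Iteration 1:
  c_1 = (-3.070000 + 0.270000)/2 = -1.400000
  f(c_1) = f(-1.400000) = 7.616000
  f(a) × f(c) < 0, new interval: [-3.070000, -1.400000]
Iteration 2:
  c_2 = (-3.070000 + (-1.400000))/2 = -2.235000
  f(c_2) = f(-2.235000) = 3.065897
  f(a) × f(c) < 0, new interval: [-3.070000, -2.235000]
Iteration 3:
  c_3 = (-3.070000 + (-2.235000))/2 = -2.652500
  f(c_3) = f(-2.652500) = -1.974087
  f(a) × f(c) ≥ 0, new interval: [-2.652500, -2.235000]
Iteration 4:
  c_4 = (-2.652500 + (-2.235000))/2 = -2.443750
  f(c_4) = f(-2.443750) = 0.821799
  f(a) × f(c) < 0, new interval: [-2.652500, -2.443750]

After 4 iteration(s), the approximation is c_4 = -2.443750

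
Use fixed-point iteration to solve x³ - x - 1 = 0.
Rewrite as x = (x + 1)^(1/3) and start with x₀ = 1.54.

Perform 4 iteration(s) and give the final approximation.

Equation: x³ - x - 1 = 0
Fixed-point form: x = (x + 1)^(1/3)
x₀ = 1.54

x_1 = g(1.540000) = 1.364409
x_2 = g(1.364409) = 1.332215
x_3 = g(1.332215) = 1.326140
x_4 = g(1.326140) = 1.324988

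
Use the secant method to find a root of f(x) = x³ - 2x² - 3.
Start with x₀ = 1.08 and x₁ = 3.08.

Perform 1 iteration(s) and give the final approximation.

f(x) = x³ - 2x² - 3
x₀ = 1.08, x₁ = 3.08

Secant formula: x_{n+1} = x_n - f(x_n)(x_n - x_{n-1})/(f(x_n) - f(x_{n-1}))

Iteration 1:
  f(1.080000) = -4.073088
  f(3.080000) = 7.245312
  x_2 = 3.080000 - 7.245312×(3.080000 - 1.080000)/(7.245312 - (-4.073088))
       = 1.799729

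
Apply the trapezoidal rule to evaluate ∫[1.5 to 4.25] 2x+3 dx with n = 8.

f(x) = 2x+3
a = 1.5, b = 4.25, n = 8
h = (b - a)/n = 0.343750

Trapezoidal rule: (h/2)[f(x₀) + 2f(x₁) + 2f(x₂) + ... + f(xₙ)]

x_0 = 1.5000, f(x_0) = 6.000000, coefficient = 1
x_1 = 1.8438, f(x_1) = 6.687500, coefficient = 2
x_2 = 2.1875, f(x_2) = 7.375000, coefficient = 2
x_3 = 2.5312, f(x_3) = 8.062500, coefficient = 2
x_4 = 2.8750, f(x_4) = 8.750000, coefficient = 2
x_5 = 3.2188, f(x_5) = 9.437500, coefficient = 2
x_6 = 3.5625, f(x_6) = 10.125000, coefficient = 2
x_7 = 3.9062, f(x_7) = 10.812500, coefficient = 2
x_8 = 4.2500, f(x_8) = 11.500000, coefficient = 1

I ≈ (0.343750/2) × 140.000000 = 24.062500
Exact value: 24.062500
Error: 0.000000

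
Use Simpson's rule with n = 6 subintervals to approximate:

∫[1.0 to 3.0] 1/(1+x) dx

f(x) = 1/(1+x)
a = 1.0, b = 3.0, n = 6
h = (b - a)/n = 0.333333

Simpson's rule: (h/3)[f(x₀) + 4f(x₁) + 2f(x₂) + ... + f(xₙ)]

x_0 = 1.0000, f(x_0) = 0.500000, coefficient = 1
x_1 = 1.3333, f(x_1) = 0.428571, coefficient = 4
x_2 = 1.6667, f(x_2) = 0.375000, coefficient = 2
x_3 = 2.0000, f(x_3) = 0.333333, coefficient = 4
x_4 = 2.3333, f(x_4) = 0.300000, coefficient = 2
x_5 = 2.6667, f(x_5) = 0.272727, coefficient = 4
x_6 = 3.0000, f(x_6) = 0.250000, coefficient = 1

I ≈ (0.333333/3) × 6.238528 = 0.693170
Exact value: 0.693147
Error: 0.000023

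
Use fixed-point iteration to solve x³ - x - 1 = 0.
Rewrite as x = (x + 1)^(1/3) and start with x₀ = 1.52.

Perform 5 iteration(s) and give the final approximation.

Equation: x³ - x - 1 = 0
Fixed-point form: x = (x + 1)^(1/3)
x₀ = 1.52

x_1 = g(1.520000) = 1.360818
x_2 = g(1.360818) = 1.331540
x_3 = g(1.331540) = 1.326013
x_4 = g(1.326013) = 1.324964
x_5 = g(1.324964) = 1.324765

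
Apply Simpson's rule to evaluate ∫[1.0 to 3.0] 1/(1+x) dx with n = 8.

f(x) = 1/(1+x)
a = 1.0, b = 3.0, n = 8
h = (b - a)/n = 0.250000

Simpson's rule: (h/3)[f(x₀) + 4f(x₁) + 2f(x₂) + ... + f(xₙ)]

x_0 = 1.0000, f(x_0) = 0.500000, coefficient = 1
x_1 = 1.2500, f(x_1) = 0.444444, coefficient = 4
x_2 = 1.5000, f(x_2) = 0.400000, coefficient = 2
x_3 = 1.7500, f(x_3) = 0.363636, coefficient = 4
x_4 = 2.0000, f(x_4) = 0.333333, coefficient = 2
x_5 = 2.2500, f(x_5) = 0.307692, coefficient = 4
x_6 = 2.5000, f(x_6) = 0.285714, coefficient = 2
x_7 = 2.7500, f(x_7) = 0.266667, coefficient = 4
x_8 = 3.0000, f(x_8) = 0.250000, coefficient = 1

I ≈ (0.250000/3) × 8.317854 = 0.693155
Exact value: 0.693147
Error: 0.000007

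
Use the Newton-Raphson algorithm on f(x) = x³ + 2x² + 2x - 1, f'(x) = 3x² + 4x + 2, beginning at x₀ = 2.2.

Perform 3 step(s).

f(x) = x³ + 2x² + 2x - 1
f'(x) = 3x² + 4x + 2
x₀ = 2.2

Newton-Raphson formula: x_{n+1} = x_n - f(x_n)/f'(x_n)

Iteration 1:
  f(2.200000) = 23.728000
  f'(2.200000) = 25.320000
  x_1 = 2.200000 - 23.728000/25.320000 = 1.262875
Iteration 2:
  f(1.262875) = 6.729559
  f'(1.262875) = 11.836062
  x_2 = 1.262875 - 6.729559/11.836062 = 0.694311
Iteration 3:
  f(0.694311) = 1.687464
  f'(0.694311) = 6.223449
  x_3 = 0.694311 - 1.687464/6.223449 = 0.423165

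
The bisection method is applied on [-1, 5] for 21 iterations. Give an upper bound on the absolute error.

Bisection error bound: |error| ≤ (b-a)/2^n
|error| ≤ (5 - (-1))/2^21 = 6/2^21
|error| ≤ 0.0000028610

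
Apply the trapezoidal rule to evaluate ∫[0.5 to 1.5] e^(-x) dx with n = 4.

f(x) = e^(-x)
a = 0.5, b = 1.5, n = 4
h = (b - a)/n = 0.250000

Trapezoidal rule: (h/2)[f(x₀) + 2f(x₁) + 2f(x₂) + ... + f(xₙ)]

x_0 = 0.5000, f(x_0) = 0.606531, coefficient = 1
x_1 = 0.7500, f(x_1) = 0.472367, coefficient = 2
x_2 = 1.0000, f(x_2) = 0.367879, coefficient = 2
x_3 = 1.2500, f(x_3) = 0.286505, coefficient = 2
x_4 = 1.5000, f(x_4) = 0.223130, coefficient = 1

I ≈ (0.250000/2) × 3.083162 = 0.385395
Exact value: 0.383400
Error: 0.001995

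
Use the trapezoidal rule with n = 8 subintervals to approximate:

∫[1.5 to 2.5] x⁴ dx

f(x) = x⁴
a = 1.5, b = 2.5, n = 8
h = (b - a)/n = 0.125000

Trapezoidal rule: (h/2)[f(x₀) + 2f(x₁) + 2f(x₂) + ... + f(xₙ)]

x_0 = 1.5000, f(x_0) = 5.062500, coefficient = 1
x_1 = 1.6250, f(x_1) = 6.972900, coefficient = 2
x_2 = 1.7500, f(x_2) = 9.378906, coefficient = 2
x_3 = 1.8750, f(x_3) = 12.359619, coefficient = 2
x_4 = 2.0000, f(x_4) = 16.000000, coefficient = 2
x_5 = 2.1250, f(x_5) = 20.390869, coefficient = 2
x_6 = 2.2500, f(x_6) = 25.628906, coefficient = 2
x_7 = 2.3750, f(x_7) = 31.816650, coefficient = 2
x_8 = 2.5000, f(x_8) = 39.062500, coefficient = 1

I ≈ (0.125000/2) × 289.220703 = 18.076294
Exact value: 18.012500
Error: 0.063794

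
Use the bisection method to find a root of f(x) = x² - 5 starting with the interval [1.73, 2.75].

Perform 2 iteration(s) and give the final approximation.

f(x) = x² - 5
Initial interval: [1.73, 2.75]

Iteration 1:
  c_1 = (1.730000 + 2.750000)/2 = 2.240000
  f(c_1) = f(2.240000) = 0.017600
  f(a) × f(c) < 0, new interval: [1.730000, 2.240000]
Iteration 2:
  c_2 = (1.730000 + 2.240000)/2 = 1.985000
  f(c_2) = f(1.985000) = -1.059775
  f(a) × f(c) ≥ 0, new interval: [1.985000, 2.240000]

After 2 iteration(s), the approximation is c_2 = 1.985000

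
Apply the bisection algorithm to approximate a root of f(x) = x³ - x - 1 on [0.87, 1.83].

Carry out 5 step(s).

f(x) = x³ - x - 1
Initial interval: [0.87, 1.83]

Iteration 1:
  c_1 = (0.870000 + 1.830000)/2 = 1.350000
  f(c_1) = f(1.350000) = 0.110375
  f(a) × f(c) < 0, new interval: [0.870000, 1.350000]
Iteration 2:
  c_2 = (0.870000 + 1.350000)/2 = 1.110000
  f(c_2) = f(1.110000) = -0.742369
  f(a) × f(c) ≥ 0, new interval: [1.110000, 1.350000]
Iteration 3:
  c_3 = (1.110000 + 1.350000)/2 = 1.230000
  f(c_3) = f(1.230000) = -0.369133
  f(a) × f(c) ≥ 0, new interval: [1.230000, 1.350000]
Iteration 4:
  c_4 = (1.230000 + 1.350000)/2 = 1.290000
  f(c_4) = f(1.290000) = -0.143311
  f(a) × f(c) ≥ 0, new interval: [1.290000, 1.350000]
Iteration 5:
  c_5 = (1.290000 + 1.350000)/2 = 1.320000
  f(c_5) = f(1.320000) = -0.020032
  f(a) × f(c) ≥ 0, new interval: [1.320000, 1.350000]

After 5 iteration(s), the approximation is c_5 = 1.320000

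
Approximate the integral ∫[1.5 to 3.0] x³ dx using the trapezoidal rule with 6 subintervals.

f(x) = x³
a = 1.5, b = 3.0, n = 6
h = (b - a)/n = 0.250000

Trapezoidal rule: (h/2)[f(x₀) + 2f(x₁) + 2f(x₂) + ... + f(xₙ)]

x_0 = 1.5000, f(x_0) = 3.375000, coefficient = 1
x_1 = 1.7500, f(x_1) = 5.359375, coefficient = 2
x_2 = 2.0000, f(x_2) = 8.000000, coefficient = 2
x_3 = 2.2500, f(x_3) = 11.390625, coefficient = 2
x_4 = 2.5000, f(x_4) = 15.625000, coefficient = 2
x_5 = 2.7500, f(x_5) = 20.796875, coefficient = 2
x_6 = 3.0000, f(x_6) = 27.000000, coefficient = 1

I ≈ (0.250000/2) × 152.718750 = 19.089844
Exact value: 18.984375
Error: 0.105469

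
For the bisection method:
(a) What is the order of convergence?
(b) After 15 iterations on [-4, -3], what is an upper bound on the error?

(a) Bisection has linear (order 1) convergence; the error is halved each step.

(b) Error bound = (b-a)/2^n = (-3 - (-4))/2^{15}
    = 1/2^{15}

(a) 1 (linear); (b) error ≤ 3.05e-05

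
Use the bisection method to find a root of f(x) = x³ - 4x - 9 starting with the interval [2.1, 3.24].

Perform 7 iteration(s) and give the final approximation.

f(x) = x³ - 4x - 9
Initial interval: [2.1, 3.24]

Iteration 1:
  c_1 = (2.100000 + 3.240000)/2 = 2.670000
  f(c_1) = f(2.670000) = -0.645837
  f(a) × f(c) ≥ 0, new interval: [2.670000, 3.240000]
Iteration 2:
  c_2 = (2.670000 + 3.240000)/2 = 2.955000
  f(c_2) = f(2.955000) = 4.983134
  f(a) × f(c) < 0, new interval: [2.670000, 2.955000]
Iteration 3:
  c_3 = (2.670000 + 2.955000)/2 = 2.812500
  f(c_3) = f(2.812500) = 1.997314
  f(a) × f(c) < 0, new interval: [2.670000, 2.812500]
Iteration 4:
  c_4 = (2.670000 + 2.812500)/2 = 2.741250
  f(c_4) = f(2.741250) = 0.633990
  f(a) × f(c) < 0, new interval: [2.670000, 2.741250]
Iteration 5:
  c_5 = (2.670000 + 2.741250)/2 = 2.705625
  f(c_5) = f(2.705625) = -0.016225
  f(a) × f(c) ≥ 0, new interval: [2.705625, 2.741250]
Iteration 6:
  c_6 = (2.705625 + 2.741250)/2 = 2.723438
  f(c_6) = f(2.723438) = 0.306290
  f(a) × f(c) < 0, new interval: [2.705625, 2.723438]
Iteration 7:
  c_7 = (2.705625 + 2.723438)/2 = 2.714531
  f(c_7) = f(2.714531) = 0.144387
  f(a) × f(c) < 0, new interval: [2.705625, 2.714531]

After 7 iteration(s), the approximation is c_7 = 2.714531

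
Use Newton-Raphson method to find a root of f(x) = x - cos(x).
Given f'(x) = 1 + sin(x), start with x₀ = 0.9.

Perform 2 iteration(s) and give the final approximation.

f(x) = x - cos(x)
f'(x) = 1 + sin(x)
x₀ = 0.9

Newton-Raphson formula: x_{n+1} = x_n - f(x_n)/f'(x_n)

Iteration 1:
  f(0.900000) = 0.278390
  f'(0.900000) = 1.783327
  x_1 = 0.900000 - 0.278390/1.783327 = 0.743893
Iteration 2:
  f(0.743893) = 0.008055
  f'(0.743893) = 1.677158
  x_2 = 0.743893 - 0.008055/1.677158 = 0.739090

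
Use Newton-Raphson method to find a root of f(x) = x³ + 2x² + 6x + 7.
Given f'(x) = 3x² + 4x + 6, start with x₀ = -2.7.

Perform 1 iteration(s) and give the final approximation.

f(x) = x³ + 2x² + 6x + 7
f'(x) = 3x² + 4x + 6
x₀ = -2.7

Newton-Raphson formula: x_{n+1} = x_n - f(x_n)/f'(x_n)

Iteration 1:
  f(-2.700000) = -14.303000
  f'(-2.700000) = 17.070000
  x_1 = -2.700000 - (-14.303000)/17.070000 = -1.862097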